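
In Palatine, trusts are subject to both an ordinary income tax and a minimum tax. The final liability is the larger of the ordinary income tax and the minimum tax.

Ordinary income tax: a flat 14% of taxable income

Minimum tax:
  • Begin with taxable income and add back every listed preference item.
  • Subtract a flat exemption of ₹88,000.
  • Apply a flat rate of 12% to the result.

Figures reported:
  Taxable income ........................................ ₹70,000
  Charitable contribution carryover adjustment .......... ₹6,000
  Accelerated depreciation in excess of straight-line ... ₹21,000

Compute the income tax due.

Minimum tax:
  Adjusted income: ₹70,000 + ₹6,000 + ₹21,000 = ₹97,000
  Less exemption ₹88,000 → base ₹9,000
  ₹9,000 × 12% = ₹1,080

Ordinary income tax:
  ₹70,000 × 14% = ₹9,800

₹9,800 > ₹1,080, so the ordinary income tax governs.

₹9,800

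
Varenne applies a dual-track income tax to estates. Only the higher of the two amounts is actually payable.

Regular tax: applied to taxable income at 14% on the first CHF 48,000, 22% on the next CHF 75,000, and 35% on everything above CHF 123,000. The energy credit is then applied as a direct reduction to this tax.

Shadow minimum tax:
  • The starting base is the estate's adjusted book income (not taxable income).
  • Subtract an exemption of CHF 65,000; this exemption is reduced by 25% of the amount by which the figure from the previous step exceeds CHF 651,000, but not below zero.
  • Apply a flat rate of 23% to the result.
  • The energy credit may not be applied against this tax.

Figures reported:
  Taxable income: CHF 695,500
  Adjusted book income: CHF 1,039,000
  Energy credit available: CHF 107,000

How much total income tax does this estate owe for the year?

Shadow minimum tax:
  Base (adjusted book income): CHF 1,039,000
  Exemption: 25% × (CHF 1,039,000 − CHF 651,000) = CHF 97,000 ≥ CHF 65,000, so the exemption is fully phased out
  Base: CHF 1,039,000 − CHF 0 = CHF 1,039,000
  CHF 1,039,000 × 23% = CHF 238,970

Regular tax:
  CHF 48,000 × 14% = CHF 6,720
  CHF 75,000 × 22% = CHF 16,500
  CHF 572,500 × 35% = CHF 200,375
  → CHF 223,595
  Less energy credit CHF 107,000 → CHF 116,595

CHF 238,970 > CHF 116,595, so the shadow minimum tax is the binding amount.

CHF 238,970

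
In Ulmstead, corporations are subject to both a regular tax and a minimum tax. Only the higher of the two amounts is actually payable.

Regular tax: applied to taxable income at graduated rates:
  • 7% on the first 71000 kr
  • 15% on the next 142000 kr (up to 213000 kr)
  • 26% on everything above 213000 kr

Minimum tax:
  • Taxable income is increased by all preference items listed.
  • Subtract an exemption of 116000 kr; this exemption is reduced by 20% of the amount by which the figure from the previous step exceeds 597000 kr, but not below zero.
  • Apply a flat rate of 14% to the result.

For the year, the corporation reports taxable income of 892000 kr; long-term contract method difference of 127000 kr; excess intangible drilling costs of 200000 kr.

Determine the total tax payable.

202810 kr

Regular tax:
  71000 kr × 7% = 4970 kr
  142000 kr × 15% = 21300 kr
  679000 kr × 26% = 176540 kr
  → 202810 kr

Minimum tax:
  Adjusted income: 892000 kr + 127000 kr + 200000 kr = 1219000 kr
  Exemption: 20% × (1219000 kr − 597000 kr) = 124400 kr ≥ 116000 kr, so the exemption is fully phased out
  Base: 1219000 kr − 0 kr = 1219000 kr
  1219000 kr × 14% = 170660 kr

202810 kr > 170660 kr, so the regular tax governs.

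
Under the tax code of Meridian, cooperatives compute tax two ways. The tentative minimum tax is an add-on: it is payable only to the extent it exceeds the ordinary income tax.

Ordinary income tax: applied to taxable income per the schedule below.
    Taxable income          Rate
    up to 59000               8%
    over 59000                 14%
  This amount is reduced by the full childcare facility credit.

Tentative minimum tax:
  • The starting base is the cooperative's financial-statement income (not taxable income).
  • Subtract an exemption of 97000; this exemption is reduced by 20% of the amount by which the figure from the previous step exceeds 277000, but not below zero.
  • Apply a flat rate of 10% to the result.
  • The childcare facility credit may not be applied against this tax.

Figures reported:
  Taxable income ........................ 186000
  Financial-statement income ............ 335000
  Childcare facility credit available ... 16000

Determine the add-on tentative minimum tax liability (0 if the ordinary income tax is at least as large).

18460

Tentative minimum tax:
  Base (financial-statement income): 335000
  Exemption: 97000 − 20% × (335000 − 277000) = 97000 − 11600 = 85400
  Base: 335000 − 85400 = 249600
  249600 × 10% = 24960

Ordinary income tax:
  59000 × 8% = 4720
  127000 × 14% = 17780
  → 22500
  Less childcare facility credit 16000 → 6500

Excess of tentative minimum tax over ordinary income tax: 24960 − 6500 = 18460.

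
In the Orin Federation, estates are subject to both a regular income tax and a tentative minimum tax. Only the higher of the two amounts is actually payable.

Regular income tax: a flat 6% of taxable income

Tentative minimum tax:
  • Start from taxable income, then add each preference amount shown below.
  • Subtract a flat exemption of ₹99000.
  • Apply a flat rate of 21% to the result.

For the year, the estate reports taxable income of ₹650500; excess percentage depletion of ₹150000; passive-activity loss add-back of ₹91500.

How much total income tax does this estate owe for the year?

₹166530

Regular income tax:
  ₹650500 × 6% = ₹39030

Tentative minimum tax:
  Adjusted income: ₹650500 + ₹150000 + ₹91500 = ₹892000
  Less exemption ₹99000 → base ₹793000
  ₹793000 × 21% = ₹166530

₹166530 > ₹39030, so the tentative minimum tax is the binding amount.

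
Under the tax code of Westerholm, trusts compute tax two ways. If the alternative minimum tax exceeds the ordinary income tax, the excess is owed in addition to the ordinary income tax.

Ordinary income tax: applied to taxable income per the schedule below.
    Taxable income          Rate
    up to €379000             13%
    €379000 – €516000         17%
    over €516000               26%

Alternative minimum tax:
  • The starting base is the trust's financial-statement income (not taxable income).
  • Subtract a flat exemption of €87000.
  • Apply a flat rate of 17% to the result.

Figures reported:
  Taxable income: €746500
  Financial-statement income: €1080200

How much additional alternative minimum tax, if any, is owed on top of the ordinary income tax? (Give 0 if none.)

Ordinary income tax:
  €379000 × 13% = €49270
  €137000 × 17% = €23290
  €230500 × 26% = €59930
  → €132490

Alternative minimum tax:
  Base (financial-statement income): €1080200
  Less exemption €87000 → base €993200
  €993200 × 17% = €168844

Excess of alternative minimum tax over ordinary income tax: €168844 − €132490 = €36354.

€36354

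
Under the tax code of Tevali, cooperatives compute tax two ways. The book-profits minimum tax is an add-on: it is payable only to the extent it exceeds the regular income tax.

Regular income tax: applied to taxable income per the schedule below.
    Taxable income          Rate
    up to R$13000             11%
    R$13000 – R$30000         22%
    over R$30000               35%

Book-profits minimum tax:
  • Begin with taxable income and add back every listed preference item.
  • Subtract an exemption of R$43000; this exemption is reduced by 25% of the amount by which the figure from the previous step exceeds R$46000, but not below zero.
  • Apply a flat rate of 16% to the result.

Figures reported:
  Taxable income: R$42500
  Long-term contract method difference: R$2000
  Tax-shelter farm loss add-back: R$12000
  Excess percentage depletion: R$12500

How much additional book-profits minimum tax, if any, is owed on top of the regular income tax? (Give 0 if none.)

Regular income tax:
  R$13000 × 11% = R$1430
  R$17000 × 22% = R$3740
  R$12500 × 35% = R$4375
  → R$9545

Book-profits minimum tax:
  Adjusted income: R$42500 + R$2000 + R$12000 + R$12500 = R$69000
  Exemption: R$43000 − 25% × (R$69000 − R$46000) = R$43000 − R$5750 = R$37250
  Base: R$69000 − R$37250 = R$31750
  R$31750 × 16% = R$5080

R$5080 ≤ R$9545, so no add-on is due.

R$0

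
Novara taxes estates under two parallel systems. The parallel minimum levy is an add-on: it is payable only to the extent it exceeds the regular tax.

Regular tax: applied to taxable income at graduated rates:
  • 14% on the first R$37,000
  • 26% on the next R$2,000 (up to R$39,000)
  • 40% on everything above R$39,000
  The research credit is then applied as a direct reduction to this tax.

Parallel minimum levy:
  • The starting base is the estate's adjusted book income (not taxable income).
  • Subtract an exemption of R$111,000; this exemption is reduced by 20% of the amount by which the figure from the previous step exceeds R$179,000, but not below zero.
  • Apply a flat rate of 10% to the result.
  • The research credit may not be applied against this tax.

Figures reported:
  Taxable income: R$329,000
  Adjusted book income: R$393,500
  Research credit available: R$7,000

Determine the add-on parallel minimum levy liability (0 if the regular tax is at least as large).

R$0

Regular tax:
  R$37,000 × 14% = R$5,180
  R$2,000 × 26% = R$520
  R$290,000 × 40% = R$116,000
  → R$121,700
  Less research credit R$7,000 → R$114,700

Parallel minimum levy:
  Base (adjusted book income): R$393,500
  Exemption: R$111,000 − 20% × (R$393,500 − R$179,000) = R$111,000 − R$42,900 = R$68,100
  Base: R$393,500 − R$68,100 = R$325,400
  R$325,400 × 10% = R$32,540

R$32,540 ≤ R$114,700, so no add-on is due.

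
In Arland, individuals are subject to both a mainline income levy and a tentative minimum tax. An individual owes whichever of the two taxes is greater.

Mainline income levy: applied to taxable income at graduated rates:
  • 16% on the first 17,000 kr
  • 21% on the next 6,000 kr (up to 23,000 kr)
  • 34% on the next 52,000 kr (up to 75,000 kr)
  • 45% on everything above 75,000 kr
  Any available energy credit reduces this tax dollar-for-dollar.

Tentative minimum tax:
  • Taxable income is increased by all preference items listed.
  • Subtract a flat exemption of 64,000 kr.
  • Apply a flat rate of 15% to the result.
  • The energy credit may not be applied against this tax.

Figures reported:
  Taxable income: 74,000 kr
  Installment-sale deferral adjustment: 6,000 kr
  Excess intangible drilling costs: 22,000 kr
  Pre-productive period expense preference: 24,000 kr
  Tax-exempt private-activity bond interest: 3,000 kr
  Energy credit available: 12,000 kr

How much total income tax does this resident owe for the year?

9,750 kr

Tentative minimum tax:
  Adjusted income: 74,000 kr + 6,000 kr + 22,000 kr + 24,000 kr + 3,000 kr = 129,000 kr
  Less exemption 64,000 kr → base 65,000 kr
  65,000 kr × 15% = 9,750 kr

Mainline income levy:
  17,000 kr × 16% = 2,720 kr
  6,000 kr × 21% = 1,260 kr
  51,000 kr × 34% = 17,340 kr
  → 21,320 kr
  Less energy credit 12,000 kr → 9,320 kr

9,750 kr > 9,320 kr, so the tentative minimum tax is the binding amount.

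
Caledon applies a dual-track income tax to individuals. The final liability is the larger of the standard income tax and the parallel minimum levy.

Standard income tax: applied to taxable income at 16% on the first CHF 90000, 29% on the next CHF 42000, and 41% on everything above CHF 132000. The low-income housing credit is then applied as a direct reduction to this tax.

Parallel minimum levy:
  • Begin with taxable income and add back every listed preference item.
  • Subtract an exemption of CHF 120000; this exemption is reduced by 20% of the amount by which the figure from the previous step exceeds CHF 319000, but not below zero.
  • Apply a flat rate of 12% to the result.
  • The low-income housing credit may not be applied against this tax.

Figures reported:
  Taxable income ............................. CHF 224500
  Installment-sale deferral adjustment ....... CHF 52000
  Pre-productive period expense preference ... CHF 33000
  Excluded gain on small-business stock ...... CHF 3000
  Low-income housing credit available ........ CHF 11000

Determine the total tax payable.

Standard income tax:
  CHF 90000 × 16% = CHF 14400
  CHF 42000 × 29% = CHF 12180
  CHF 92500 × 41% = CHF 37925
  → CHF 64505
  Less low-income housing credit CHF 11000 → CHF 53505

Parallel minimum levy:
  Adjusted income: CHF 224500 + CHF 52000 + CHF 33000 + CHF 3000 = CHF 312500
  Exemption: CHF 312500 ≤ CHF 319000, so full CHF 120000 applies
  Base: CHF 312500 − CHF 120000 = CHF 192500
  CHF 192500 × 12% = CHF 23100

CHF 53505 > CHF 23100, so the standard income tax governs.

CHF 53505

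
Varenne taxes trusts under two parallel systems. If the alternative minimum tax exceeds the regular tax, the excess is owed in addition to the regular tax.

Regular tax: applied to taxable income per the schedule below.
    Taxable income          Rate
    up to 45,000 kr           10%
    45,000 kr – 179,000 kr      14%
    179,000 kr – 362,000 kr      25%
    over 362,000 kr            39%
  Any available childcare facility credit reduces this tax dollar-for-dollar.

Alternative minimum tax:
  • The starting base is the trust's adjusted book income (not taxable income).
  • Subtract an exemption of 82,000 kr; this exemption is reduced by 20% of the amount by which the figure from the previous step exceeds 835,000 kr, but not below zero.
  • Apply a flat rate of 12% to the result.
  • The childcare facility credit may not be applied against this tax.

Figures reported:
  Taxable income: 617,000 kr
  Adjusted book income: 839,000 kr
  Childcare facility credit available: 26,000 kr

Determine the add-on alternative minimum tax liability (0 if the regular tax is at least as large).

0 kr

Alternative minimum tax:
  Base (adjusted book income): 839,000 kr
  Exemption: 82,000 kr − 20% × (839,000 kr − 835,000 kr) = 82,000 kr − 800 kr = 81,200 kr
  Base: 839,000 kr − 81,200 kr = 757,800 kr
  757,800 kr × 12% = 90,936 kr

Regular tax:
  45,000 kr × 10% = 4,500 kr
  134,000 kr × 14% = 18,760 kr
  183,000 kr × 25% = 45,750 kr
  255,000 kr × 39% = 99,450 kr
  → 168,460 kr
  Less childcare facility credit 26,000 kr → 142,460 kr

90,936 kr ≤ 142,460 kr, so no add-on is due.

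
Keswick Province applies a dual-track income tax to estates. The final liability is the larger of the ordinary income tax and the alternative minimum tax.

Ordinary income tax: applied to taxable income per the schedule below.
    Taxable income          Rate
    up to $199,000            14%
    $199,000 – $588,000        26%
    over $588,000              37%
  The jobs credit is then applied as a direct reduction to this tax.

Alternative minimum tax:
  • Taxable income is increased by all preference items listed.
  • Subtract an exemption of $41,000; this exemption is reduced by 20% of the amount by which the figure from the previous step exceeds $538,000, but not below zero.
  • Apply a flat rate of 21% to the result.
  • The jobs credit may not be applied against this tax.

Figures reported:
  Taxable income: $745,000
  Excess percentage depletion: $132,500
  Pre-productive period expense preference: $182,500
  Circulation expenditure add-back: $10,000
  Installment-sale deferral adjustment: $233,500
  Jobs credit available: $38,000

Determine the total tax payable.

Ordinary income tax:
  $199,000 × 14% = $27,860
  $389,000 × 26% = $101,140
  $157,000 × 37% = $58,090
  → $187,090
  Less jobs credit $38,000 → $149,090

Alternative minimum tax:
  Adjusted income: $745,000 + $132,500 + $182,500 + $10,000 + $233,500 = $1,303,500
  Exemption: 20% × ($1,303,500 − $538,000) = $153,100 ≥ $41,000, so the exemption is fully phased out
  Base: $1,303,500 − $0 = $1,303,500
  $1,303,500 × 21% = $273,735

$273,735 > $149,090, so the alternative minimum tax is the binding amount.

$273,735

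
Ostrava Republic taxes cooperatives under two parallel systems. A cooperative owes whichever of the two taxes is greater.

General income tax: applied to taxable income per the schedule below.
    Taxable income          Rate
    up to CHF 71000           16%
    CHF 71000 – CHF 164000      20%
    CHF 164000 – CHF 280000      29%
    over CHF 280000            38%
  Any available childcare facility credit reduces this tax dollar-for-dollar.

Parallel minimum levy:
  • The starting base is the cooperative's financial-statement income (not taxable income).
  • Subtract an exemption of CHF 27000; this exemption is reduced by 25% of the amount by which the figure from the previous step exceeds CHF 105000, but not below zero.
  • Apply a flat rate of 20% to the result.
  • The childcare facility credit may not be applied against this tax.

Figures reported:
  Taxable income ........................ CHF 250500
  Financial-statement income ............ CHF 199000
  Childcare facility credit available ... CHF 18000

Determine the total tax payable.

CHF 39100

General income tax:
  CHF 71000 × 16% = CHF 11360
  CHF 93000 × 20% = CHF 18600
  CHF 86500 × 29% = CHF 25085
  → CHF 55045
  Less childcare facility credit CHF 18000 → CHF 37045

Parallel minimum levy:
  Base (financial-statement income): CHF 199000
  Exemption: CHF 27000 − 25% × (CHF 199000 − CHF 105000) = CHF 27000 − CHF 23500 = CHF 3500
  Base: CHF 199000 − CHF 3500 = CHF 195500
  CHF 195500 × 20% = CHF 39100

CHF 39100 > CHF 37045, so the parallel minimum levy is the binding amount.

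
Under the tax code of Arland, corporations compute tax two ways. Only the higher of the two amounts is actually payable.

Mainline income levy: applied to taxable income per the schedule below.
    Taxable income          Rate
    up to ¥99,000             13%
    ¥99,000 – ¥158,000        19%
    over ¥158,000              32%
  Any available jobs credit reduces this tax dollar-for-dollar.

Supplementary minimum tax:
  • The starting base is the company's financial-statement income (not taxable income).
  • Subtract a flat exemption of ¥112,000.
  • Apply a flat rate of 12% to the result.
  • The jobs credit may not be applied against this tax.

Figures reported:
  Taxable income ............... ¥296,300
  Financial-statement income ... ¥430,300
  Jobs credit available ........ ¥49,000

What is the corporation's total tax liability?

Supplementary minimum tax:
  Base (financial-statement income): ¥430,300
  Less exemption ¥112,000 → base ¥318,300
  ¥318,300 × 12% = ¥38,196

Mainline income levy:
  ¥99,000 × 13% = ¥12,870
  ¥59,000 × 19% = ¥11,210
  ¥138,300 × 32% = ¥44,256
  → ¥68,336
  Less jobs credit ¥49,000 → ¥19,336

¥38,196 > ¥19,336, so the supplementary minimum tax is the binding amount.

¥38,196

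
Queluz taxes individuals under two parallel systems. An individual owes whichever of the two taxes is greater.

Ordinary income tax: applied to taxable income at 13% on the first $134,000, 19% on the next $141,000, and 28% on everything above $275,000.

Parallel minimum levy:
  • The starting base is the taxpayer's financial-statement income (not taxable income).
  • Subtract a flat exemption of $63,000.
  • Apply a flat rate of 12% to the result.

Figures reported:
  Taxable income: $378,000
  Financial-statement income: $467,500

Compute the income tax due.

Parallel minimum levy:
  Base (financial-statement income): $467,500
  Less exemption $63,000 → base $404,500
  $404,500 × 12% = $48,540

Ordinary income tax:
  $134,000 × 13% = $17,420
  $141,000 × 19% = $26,790
  $103,000 × 28% = $28,840
  → $73,050

$73,050 > $48,540, so the ordinary income tax governs.

$73,050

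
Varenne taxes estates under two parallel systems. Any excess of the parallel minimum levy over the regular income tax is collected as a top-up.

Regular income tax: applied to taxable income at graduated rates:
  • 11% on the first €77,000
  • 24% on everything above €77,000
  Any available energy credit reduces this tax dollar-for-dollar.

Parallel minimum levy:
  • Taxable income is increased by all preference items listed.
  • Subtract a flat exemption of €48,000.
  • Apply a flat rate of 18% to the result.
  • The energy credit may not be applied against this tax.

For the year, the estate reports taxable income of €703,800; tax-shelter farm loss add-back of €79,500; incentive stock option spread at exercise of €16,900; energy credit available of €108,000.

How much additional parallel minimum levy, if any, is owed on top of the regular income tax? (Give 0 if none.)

€84,494

Regular income tax:
  €77,000 × 11% = €8,470
  €626,800 × 24% = €150,432
  → €158,902
  Less energy credit €108,000 → €50,902

Parallel minimum levy:
  Adjusted income: €703,800 + €79,500 + €16,900 = €800,200
  Less exemption €48,000 → base €752,200
  €752,200 × 18% = €135,396

Excess of parallel minimum levy over regular income tax: €135,396 − €50,902 = €84,494.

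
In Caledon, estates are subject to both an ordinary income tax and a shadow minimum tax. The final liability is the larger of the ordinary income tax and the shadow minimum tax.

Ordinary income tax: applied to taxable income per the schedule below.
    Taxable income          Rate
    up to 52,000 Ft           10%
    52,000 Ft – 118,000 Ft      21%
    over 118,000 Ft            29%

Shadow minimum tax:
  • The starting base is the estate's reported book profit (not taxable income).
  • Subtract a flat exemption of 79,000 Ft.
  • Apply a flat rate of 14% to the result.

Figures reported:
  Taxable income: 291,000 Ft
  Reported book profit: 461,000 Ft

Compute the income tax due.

69,230 Ft

Shadow minimum tax:
  Base (reported book profit): 461,000 Ft
  Less exemption 79,000 Ft → base 382,000 Ft
  382,000 Ft × 14% = 53,480 Ft

Ordinary income tax:
  52,000 Ft × 10% = 5,200 Ft
  66,000 Ft × 21% = 13,860 Ft
  173,000 Ft × 29% = 50,170 Ft
  → 69,230 Ft

69,230 Ft > 53,480 Ft, so the ordinary income tax governs.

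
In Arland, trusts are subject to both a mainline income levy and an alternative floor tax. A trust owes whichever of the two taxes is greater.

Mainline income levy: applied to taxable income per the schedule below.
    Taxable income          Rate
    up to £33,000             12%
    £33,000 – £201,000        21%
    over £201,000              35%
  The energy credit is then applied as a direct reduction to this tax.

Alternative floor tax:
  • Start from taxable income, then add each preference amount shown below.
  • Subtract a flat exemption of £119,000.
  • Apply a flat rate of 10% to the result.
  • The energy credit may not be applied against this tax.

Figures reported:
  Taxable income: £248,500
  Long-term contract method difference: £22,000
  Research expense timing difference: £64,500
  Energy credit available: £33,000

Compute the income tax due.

Alternative floor tax:
  Adjusted income: £248,500 + £22,000 + £64,500 = £335,000
  Less exemption £119,000 → base £216,000
  £216,000 × 10% = £21,600

Mainline income levy:
  £33,000 × 12% = £3,960
  £168,000 × 21% = £35,280
  £47,500 × 35% = £16,625
  → £55,865
  Less energy credit £33,000 → £22,865

£22,865 > £21,600, so the mainline income levy governs.

£22,865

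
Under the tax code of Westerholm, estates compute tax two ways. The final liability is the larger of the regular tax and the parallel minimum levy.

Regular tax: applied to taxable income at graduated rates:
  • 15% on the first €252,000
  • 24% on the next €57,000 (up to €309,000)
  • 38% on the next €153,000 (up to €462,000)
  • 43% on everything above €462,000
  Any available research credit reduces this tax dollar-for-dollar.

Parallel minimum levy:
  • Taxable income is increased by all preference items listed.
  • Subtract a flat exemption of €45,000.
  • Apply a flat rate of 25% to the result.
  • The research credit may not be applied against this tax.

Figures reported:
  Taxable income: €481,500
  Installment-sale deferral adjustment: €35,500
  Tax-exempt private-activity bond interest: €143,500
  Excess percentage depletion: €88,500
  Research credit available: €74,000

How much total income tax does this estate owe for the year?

Parallel minimum levy:
  Adjusted income: €481,500 + €35,500 + €143,500 + €88,500 = €749,000
  Less exemption €45,000 → base €704,000
  €704,000 × 25% = €176,000

Regular tax:
  €252,000 × 15% = €37,800
  €57,000 × 24% = €13,680
  €153,000 × 38% = €58,140
  €19,500 × 43% = €8,385
  → €118,005
  Less research credit €74,000 → €44,005

€176,000 > €44,005, so the parallel minimum levy is the binding amount.

€176,000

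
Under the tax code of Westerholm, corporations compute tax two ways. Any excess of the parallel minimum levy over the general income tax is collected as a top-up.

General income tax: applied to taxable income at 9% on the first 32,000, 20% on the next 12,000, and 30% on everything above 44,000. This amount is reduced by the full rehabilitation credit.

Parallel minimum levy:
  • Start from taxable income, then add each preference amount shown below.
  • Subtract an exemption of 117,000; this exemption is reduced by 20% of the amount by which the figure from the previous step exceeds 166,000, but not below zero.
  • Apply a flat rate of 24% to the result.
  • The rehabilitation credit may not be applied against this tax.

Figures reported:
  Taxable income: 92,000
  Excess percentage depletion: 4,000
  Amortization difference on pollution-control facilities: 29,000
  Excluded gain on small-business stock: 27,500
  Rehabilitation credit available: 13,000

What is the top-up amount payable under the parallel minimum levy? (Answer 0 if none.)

1,840

General income tax:
  32,000 × 9% = 2,880
  12,000 × 20% = 2,400
  48,000 × 30% = 14,400
  → 19,680
  Less rehabilitation credit 13,000 → 6,680

Parallel minimum levy:
  Adjusted income: 92,000 + 4,000 + 29,000 + 27,500 = 152,500
  Exemption: 152,500 ≤ 166,000, so full 117,000 applies
  Base: 152,500 − 117,000 = 35,500
  35,500 × 24% = 8,520

Excess of parallel minimum levy over general income tax: 8,520 − 6,680 = 1,840.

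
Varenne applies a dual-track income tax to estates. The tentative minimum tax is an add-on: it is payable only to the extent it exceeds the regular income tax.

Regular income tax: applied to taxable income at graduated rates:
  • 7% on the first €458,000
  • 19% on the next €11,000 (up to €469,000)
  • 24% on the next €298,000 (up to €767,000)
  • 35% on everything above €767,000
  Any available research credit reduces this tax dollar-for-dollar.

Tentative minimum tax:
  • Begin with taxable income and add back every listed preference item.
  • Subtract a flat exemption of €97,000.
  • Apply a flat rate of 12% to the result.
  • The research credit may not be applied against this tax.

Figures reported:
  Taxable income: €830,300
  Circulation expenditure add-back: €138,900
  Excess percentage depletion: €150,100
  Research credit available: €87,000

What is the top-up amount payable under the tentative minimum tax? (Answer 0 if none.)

Tentative minimum tax:
  Adjusted income: €830,300 + €138,900 + €150,100 = €1,119,300
  Less exemption €97,000 → base €1,022,300
  €1,022,300 × 12% = €122,676

Regular income tax:
  €458,000 × 7% = €32,060
  €11,000 × 19% = €2,090
  €298,000 × 24% = €71,520
  €63,300 × 35% = €22,155
  → €127,825
  Less research credit €87,000 → €40,825

Excess of tentative minimum tax over regular income tax: €122,676 − €40,825 = €81,851.

€81,851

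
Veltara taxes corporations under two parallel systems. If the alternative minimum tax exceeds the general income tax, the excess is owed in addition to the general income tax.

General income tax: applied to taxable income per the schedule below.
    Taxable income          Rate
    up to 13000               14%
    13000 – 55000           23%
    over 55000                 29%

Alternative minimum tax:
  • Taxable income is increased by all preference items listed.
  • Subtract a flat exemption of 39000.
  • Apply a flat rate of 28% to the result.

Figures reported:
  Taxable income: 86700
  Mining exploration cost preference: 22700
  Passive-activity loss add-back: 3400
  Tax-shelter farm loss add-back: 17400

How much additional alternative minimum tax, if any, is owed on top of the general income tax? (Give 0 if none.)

4863

Alternative minimum tax:
  Adjusted income: 86700 + 22700 + 3400 + 17400 = 130200
  Less exemption 39000 → base 91200
  91200 × 28% = 25536

General income tax:
  13000 × 14% = 1820
  42000 × 23% = 9660
  31700 × 29% = 9193
  → 20673

Excess of alternative minimum tax over general income tax: 25536 − 20673 = 4863.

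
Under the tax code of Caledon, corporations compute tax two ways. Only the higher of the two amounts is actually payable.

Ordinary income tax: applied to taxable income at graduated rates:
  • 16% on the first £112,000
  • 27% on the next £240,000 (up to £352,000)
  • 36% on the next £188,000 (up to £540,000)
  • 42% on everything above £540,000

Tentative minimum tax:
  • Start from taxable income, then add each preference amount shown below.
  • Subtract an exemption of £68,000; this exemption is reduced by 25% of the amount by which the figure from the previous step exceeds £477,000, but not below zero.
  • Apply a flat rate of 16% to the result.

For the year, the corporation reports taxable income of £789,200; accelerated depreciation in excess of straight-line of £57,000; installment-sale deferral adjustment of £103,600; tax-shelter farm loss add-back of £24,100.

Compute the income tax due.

Tentative minimum tax:
  Adjusted income: £789,200 + £57,000 + £103,600 + £24,100 = £973,900
  Exemption: 25% × (£973,900 − £477,000) = £124,225 ≥ £68,000, so the exemption is fully phased out
  Base: £973,900 − £0 = £973,900
  £973,900 × 16% = £155,824

Ordinary income tax:
  £112,000 × 16% = £17,920
  £240,000 × 27% = £64,800
  £188,000 × 36% = £67,680
  £249,200 × 42% = £104,664
  → £255,064

£255,064 > £155,824, so the ordinary income tax governs.

£255,064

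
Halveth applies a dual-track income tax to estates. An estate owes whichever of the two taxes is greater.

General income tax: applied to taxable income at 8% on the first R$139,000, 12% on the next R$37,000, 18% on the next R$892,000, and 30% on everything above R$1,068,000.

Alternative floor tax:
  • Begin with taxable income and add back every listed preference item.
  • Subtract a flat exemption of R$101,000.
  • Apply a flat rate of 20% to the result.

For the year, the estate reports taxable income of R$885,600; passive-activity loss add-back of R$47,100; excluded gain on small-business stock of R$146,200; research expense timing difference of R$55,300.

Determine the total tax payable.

R$206,640

General income tax:
  R$139,000 × 8% = R$11,120
  R$37,000 × 12% = R$4,440
  R$709,600 × 18% = R$127,728
  → R$143,288

Alternative floor tax:
  Adjusted income: R$885,600 + R$47,100 + R$146,200 + R$55,300 = R$1,134,200
  Less exemption R$101,000 → base R$1,033,200
  R$1,033,200 × 20% = R$206,640

R$206,640 > R$143,288, so the alternative floor tax is the binding amount.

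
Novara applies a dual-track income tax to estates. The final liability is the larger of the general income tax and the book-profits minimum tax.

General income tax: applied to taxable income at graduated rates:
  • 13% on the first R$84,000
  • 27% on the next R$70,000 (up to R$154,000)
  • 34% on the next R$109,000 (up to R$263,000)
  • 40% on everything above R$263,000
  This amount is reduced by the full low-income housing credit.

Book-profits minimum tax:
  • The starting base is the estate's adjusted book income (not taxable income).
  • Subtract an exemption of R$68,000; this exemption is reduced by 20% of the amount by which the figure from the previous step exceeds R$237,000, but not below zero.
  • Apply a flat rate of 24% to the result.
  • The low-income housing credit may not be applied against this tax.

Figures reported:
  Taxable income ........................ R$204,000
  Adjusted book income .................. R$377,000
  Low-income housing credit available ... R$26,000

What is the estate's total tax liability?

Book-profits minimum tax:
  Base (adjusted book income): R$377,000
  Exemption: R$68,000 − 20% × (R$377,000 − R$237,000) = R$68,000 − R$28,000 = R$40,000
  Base: R$377,000 − R$40,000 = R$337,000
  R$337,000 × 24% = R$80,880

General income tax:
  R$84,000 × 13% = R$10,920
  R$70,000 × 27% = R$18,900
  R$50,000 × 34% = R$17,000
  → R$46,820
  Less low-income housing credit R$26,000 → R$20,820

R$80,880 > R$20,820, so the book-profits minimum tax is the binding amount.

R$80,880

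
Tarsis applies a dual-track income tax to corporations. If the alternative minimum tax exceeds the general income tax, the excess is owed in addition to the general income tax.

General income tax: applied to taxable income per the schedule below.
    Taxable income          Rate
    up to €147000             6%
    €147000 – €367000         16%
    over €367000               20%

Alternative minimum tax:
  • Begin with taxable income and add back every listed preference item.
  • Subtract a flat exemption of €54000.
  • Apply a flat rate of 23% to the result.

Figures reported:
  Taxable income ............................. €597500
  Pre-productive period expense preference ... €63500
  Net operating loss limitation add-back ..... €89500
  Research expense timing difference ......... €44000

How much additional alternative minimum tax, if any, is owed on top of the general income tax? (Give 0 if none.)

€80195

General income tax:
  €147000 × 6% = €8820
  €220000 × 16% = €35200
  €230500 × 20% = €46100
  → €90120

Alternative minimum tax:
  Adjusted income: €597500 + €63500 + €89500 + €44000 = €794500
  Less exemption €54000 → base €740500
  €740500 × 23% = €170315

Excess of alternative minimum tax over general income tax: €170315 − €90120 = €80195.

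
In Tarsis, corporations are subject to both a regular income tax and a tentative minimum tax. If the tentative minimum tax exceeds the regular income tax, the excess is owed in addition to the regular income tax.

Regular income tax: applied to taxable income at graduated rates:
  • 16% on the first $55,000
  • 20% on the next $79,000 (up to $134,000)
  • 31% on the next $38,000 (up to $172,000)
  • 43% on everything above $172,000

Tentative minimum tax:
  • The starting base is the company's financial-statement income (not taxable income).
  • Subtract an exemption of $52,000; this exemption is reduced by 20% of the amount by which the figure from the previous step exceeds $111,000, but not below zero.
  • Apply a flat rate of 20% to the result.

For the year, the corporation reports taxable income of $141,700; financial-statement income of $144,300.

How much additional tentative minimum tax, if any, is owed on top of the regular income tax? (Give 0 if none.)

Regular income tax:
  $55,000 × 16% = $8,800
  $79,000 × 20% = $15,800
  $7,700 × 31% = $2,387
  → $26,987

Tentative minimum tax:
  Base (financial-statement income): $144,300
  Exemption: $52,000 − 20% × ($144,300 − $111,000) = $52,000 − $6,660 = $45,340
  Base: $144,300 − $45,340 = $98,960
  $98,960 × 20% = $19,792

$19,792 ≤ $26,987, so no add-on is due.

$0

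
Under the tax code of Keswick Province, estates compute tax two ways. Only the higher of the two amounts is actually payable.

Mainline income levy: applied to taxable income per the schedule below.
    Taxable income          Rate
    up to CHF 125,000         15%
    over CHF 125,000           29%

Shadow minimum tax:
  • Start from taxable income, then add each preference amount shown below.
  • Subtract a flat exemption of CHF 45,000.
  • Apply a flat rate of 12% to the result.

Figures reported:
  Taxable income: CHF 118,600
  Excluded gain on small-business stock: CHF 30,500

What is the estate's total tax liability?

Shadow minimum tax:
  Adjusted income: CHF 118,600 + CHF 30,500 = CHF 149,100
  Less exemption CHF 45,000 → base CHF 104,100
  CHF 104,100 × 12% = CHF 12,492

Mainline income levy:
  CHF 118,600 × 15% = CHF 17,790

CHF 17,790 > CHF 12,492, so the mainline income levy governs.

CHF 17,790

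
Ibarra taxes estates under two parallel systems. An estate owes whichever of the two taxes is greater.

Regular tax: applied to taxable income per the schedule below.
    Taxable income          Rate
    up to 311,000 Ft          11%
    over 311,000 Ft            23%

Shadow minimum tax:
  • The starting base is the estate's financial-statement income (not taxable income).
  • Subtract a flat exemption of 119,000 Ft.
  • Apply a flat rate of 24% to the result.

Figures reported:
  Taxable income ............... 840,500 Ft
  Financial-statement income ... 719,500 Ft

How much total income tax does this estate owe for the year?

Regular tax:
  311,000 Ft × 11% = 34,210 Ft
  529,500 Ft × 23% = 121,785 Ft
  → 155,995 Ft

Shadow minimum tax:
  Base (financial-statement income): 719,500 Ft
  Less exemption 119,000 Ft → base 600,500 Ft
  600,500 Ft × 24% = 144,120 Ft

155,995 Ft > 144,120 Ft, so the regular tax governs.

155,995 Ft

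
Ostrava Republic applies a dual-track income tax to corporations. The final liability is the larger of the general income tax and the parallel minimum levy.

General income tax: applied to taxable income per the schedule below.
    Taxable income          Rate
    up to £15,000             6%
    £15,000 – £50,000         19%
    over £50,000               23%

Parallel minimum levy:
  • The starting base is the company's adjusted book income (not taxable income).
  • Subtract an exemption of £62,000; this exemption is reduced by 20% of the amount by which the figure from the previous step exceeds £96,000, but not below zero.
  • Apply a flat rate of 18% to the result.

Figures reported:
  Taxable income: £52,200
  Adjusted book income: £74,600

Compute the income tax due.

£8,056

Parallel minimum levy:
  Base (adjusted book income): £74,600
  Exemption: £74,600 ≤ £96,000, so full £62,000 applies
  Base: £74,600 − £62,000 = £12,600
  £12,600 × 18% = £2,268

General income tax:
  £15,000 × 6% = £900
  £35,000 × 19% = £6,650
  £2,200 × 23% = £506
  → £8,056

£8,056 > £2,268, so the general income tax governs.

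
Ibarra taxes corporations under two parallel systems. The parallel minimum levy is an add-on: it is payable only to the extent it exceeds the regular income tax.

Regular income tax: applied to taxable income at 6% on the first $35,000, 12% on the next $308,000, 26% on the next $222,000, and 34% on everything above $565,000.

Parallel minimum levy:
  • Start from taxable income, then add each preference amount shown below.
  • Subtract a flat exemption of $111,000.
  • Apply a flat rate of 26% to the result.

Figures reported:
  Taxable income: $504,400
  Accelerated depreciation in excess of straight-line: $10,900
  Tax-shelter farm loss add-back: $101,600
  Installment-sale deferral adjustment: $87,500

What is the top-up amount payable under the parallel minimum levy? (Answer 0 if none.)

$73,260

Regular income tax:
  $35,000 × 6% = $2,100
  $308,000 × 12% = $36,960
  $161,400 × 26% = $41,964
  → $81,024

Parallel minimum levy:
  Adjusted income: $504,400 + $10,900 + $101,600 + $87,500 = $704,400
  Less exemption $111,000 → base $593,400
  $593,400 × 26% = $154,284

Excess of parallel minimum levy over regular income tax: $154,284 − $81,024 = $73,260.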